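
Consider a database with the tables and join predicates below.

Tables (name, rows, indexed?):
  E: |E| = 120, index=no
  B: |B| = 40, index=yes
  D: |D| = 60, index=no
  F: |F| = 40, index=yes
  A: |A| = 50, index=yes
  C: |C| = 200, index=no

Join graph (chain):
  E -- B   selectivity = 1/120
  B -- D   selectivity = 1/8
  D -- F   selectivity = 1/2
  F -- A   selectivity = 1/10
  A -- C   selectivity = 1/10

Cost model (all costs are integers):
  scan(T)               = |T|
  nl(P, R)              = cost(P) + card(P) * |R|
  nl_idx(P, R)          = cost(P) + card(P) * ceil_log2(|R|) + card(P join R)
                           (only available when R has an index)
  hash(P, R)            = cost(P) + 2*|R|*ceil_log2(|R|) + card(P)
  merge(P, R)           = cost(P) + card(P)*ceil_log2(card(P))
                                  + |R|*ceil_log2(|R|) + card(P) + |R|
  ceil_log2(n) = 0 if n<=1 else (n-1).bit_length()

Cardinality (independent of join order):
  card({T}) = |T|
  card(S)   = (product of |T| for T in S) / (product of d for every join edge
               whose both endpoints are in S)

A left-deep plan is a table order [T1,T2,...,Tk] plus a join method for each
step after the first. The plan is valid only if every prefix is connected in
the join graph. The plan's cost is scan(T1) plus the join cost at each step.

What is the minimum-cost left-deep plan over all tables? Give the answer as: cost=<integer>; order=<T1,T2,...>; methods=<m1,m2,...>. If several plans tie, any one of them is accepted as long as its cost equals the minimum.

cost=42000; order=E,B,D,F,A,C; methods=hash,merge,hash,hash,hash

Selinger DP (subsets sized 1..n):
  {E}: scan cost=120, card=120
  {B}: scan cost=40, card=40
  {D}: scan cost=60, card=60
  {F}: scan cost=40, card=40
  {A}: scan cost=50, card=50
  {C}: scan cost=200, card=200
  {BE}: card=40; try (B,hash)→720, (B,nl_idx)→880, (E,merge)→1280, (B,merge)→1360, (E,hash)→1760, (E,nl)→4840 …(+1); best=720 via (B,hash)
  {BD}: card=300; try (B,hash)→600, (B,nl_idx)→720, (D,merge)→740, (B,merge)→760, (D,hash)→800, (D,nl)→2440 …(+1); best=600 via (B,hash)
  {DF}: card=1200; try (F,hash)→600, (D,merge)→740, (F,merge)→760, (D,hash)→800, (F,nl_idx)→1620, (D,nl)→2440 …(+1); best=600 via (F,hash)
  {AF}: card=200; try (A,nl_idx)→480, (F,nl_idx)→550, (F,hash)→580, (A,merge)→670, (F,merge)→680, (A,hash)→680 …(+2); best=480 via (A,nl_idx)
  {AC}: card=1000; try (A,hash)→1000, (C,merge)→2200, (A,merge)→2350, (A,nl_idx)→2400, (C,hash)→3300, (C,nl)→10050 …(+1); best=1000 via (A,hash)
  {BDE}: card=300; try (D,merge)→1420, (D,hash)→1480, (E,hash)→2580, (D,nl)→3120, (E,merge)→4560, (E,nl)→36600; best=1420 via (D,merge)
  {BDF}: card=6000; try (F,hash)→1380, (B,hash)→2280, (F,merge)→3880, (F,nl_idx)→8400, (F,nl)→12600, (B,nl_idx)→13800 …(+2); best=1380 via (F,hash)
  {ADF}: card=6000; try (D,hash)→1400, (A,hash)→2400, (D,merge)→2700, (D,nl)→12480, (A,nl_idx)→13800, (A,merge)→15350 …(+1); best=1400 via (D,hash)
  {ACF}: card=4000; try (F,hash)→2480, (C,hash)→3880, (C,merge)→4080, (F,nl_idx)→11000, (F,merge)→12280, (C,nl)→40480 …(+1); best=2480 via (F,hash)
  {BDEF}: card=6000; try (F,hash)→2200, (F,merge)→4700, (E,hash)→9060, (F,nl_idx)→9220, (F,nl)→13420, (E,merge)→86340 …(+1); best=2200 via (F,hash)
  {ABDF}: card=30000; try (B,hash)→7880, (A,hash)→7980, (A,nl_idx)→67380, (B,nl_idx)→67400, (B,merge)→85680, (A,merge)→85730 …(+2); best=7880 via (B,hash)
  {ACDF}: card=120000; try (D,hash)→7200, (C,hash)→10600, (D,merge)→54900, (C,merge)→87200, (D,nl)→242480, (C,nl)→1201400; best=7200 via (D,hash)
  {ABDEF}: card=30000; try (A,hash)→8800, (E,hash)→39560, (A,nl_idx)→68200, (A,merge)→86550, (A,nl)→302200, (E,merge)→488840 …(+1); best=8800 via (A,hash)
  {ABCDF}: card=600000; try (C,hash)→41080, (B,hash)→127680, (C,merge)→489680, (B,nl_idx)→1327200, (B,merge)→2167480, (B,nl)→4807200 …(+1); best=41080 via (C,hash)
  {ABCDEF}: card=600000; try (C,hash)→42000, (C,merge)→490600, (E,hash)→642760, (C,nl)→6008800, (E,merge)→12642040, (E,nl)→72041080; best=42000 via (C,hash)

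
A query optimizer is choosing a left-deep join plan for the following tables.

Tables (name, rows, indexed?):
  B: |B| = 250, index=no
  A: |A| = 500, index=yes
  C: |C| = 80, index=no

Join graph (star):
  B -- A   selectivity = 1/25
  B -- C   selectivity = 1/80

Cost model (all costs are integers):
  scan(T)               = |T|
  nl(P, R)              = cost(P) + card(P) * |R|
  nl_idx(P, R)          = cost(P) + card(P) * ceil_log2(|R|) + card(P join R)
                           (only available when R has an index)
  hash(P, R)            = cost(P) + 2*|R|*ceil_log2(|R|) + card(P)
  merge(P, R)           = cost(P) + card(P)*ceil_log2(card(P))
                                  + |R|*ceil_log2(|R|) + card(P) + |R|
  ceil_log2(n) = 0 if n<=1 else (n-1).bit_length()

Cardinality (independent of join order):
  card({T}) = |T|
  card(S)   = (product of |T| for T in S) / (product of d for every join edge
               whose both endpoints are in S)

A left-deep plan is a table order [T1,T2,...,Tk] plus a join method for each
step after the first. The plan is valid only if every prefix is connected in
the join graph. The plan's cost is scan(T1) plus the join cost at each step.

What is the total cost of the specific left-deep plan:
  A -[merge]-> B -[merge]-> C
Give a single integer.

step 1: scan A: cost=500, card=500
step 2: join B via merge
    card(P join B) = 500*250/(25) = 5000
    cost = 500 + 500*9 + 250*8 + 500 + 250 = 7750
step 3: join C via merge
    card(P join C) = 5000*80/(80) = 5000
    cost = 7750 + 5000*13 + 80*7 + 5000 + 80 = 78390

78390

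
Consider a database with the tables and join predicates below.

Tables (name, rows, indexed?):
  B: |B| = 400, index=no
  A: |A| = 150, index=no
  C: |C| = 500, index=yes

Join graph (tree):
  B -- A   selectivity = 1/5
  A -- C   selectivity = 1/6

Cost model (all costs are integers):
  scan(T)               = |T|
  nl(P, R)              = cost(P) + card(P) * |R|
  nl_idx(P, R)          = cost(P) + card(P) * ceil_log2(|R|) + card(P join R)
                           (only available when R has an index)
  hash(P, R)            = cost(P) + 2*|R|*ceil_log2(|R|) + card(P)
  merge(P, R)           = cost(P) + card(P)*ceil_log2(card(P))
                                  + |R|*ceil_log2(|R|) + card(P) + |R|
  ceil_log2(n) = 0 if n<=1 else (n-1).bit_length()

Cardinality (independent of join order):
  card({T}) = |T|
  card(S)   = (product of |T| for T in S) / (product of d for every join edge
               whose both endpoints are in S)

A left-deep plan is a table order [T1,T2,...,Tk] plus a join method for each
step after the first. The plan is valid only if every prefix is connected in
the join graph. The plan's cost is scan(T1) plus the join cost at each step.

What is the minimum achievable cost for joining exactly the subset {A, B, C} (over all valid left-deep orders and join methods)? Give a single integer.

Selinger DP over subsets of {A,B,C}:
  {B}: scan cost=400, card=400
  {A}: scan cost=150, card=150
  {C}: scan cost=500, card=500
  {AB}: card=12000; try (A,hash)→3200, (B,merge)→5500, (A,merge)→5750, (B,hash)→7500, (B,nl)→60150, (A,nl)→60400; best=3200 via (A,hash)
  {AC}: card=12500; try (A,hash)→3400, (C,merge)→6500, (A,merge)→6850, (C,hash)→9300, (C,nl_idx)→14000, (C,nl)→75150 …(+1); best=3400 via (A,hash)
  {ABC}: card=1000000; try (B,hash)→23100, (C,hash)→24200, (C,merge)→188200, (B,merge)→194900, (C,nl_idx)→1111200, (B,nl)→5003400 …(+1); best=23100 via (B,hash)

23100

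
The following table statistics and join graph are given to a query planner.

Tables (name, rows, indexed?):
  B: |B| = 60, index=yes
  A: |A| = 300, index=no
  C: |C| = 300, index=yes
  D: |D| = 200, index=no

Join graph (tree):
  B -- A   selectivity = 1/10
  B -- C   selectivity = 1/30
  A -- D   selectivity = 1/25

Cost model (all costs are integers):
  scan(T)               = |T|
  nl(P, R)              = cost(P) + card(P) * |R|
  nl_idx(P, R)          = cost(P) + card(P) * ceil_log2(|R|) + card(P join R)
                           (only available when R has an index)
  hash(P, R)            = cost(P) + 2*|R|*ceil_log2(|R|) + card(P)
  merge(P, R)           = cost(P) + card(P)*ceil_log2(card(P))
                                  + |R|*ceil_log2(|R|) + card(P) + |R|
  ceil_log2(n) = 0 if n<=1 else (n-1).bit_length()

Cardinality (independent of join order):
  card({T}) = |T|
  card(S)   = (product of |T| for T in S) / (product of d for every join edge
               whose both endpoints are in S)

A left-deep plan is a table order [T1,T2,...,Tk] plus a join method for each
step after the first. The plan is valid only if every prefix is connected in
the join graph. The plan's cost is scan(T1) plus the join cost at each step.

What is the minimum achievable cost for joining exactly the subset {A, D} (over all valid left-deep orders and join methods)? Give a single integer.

3800

Selinger DP over subsets of {A,D}:
  {A}: scan cost=300, card=300
  {D}: scan cost=200, card=200
  {AD}: card=2400; try (D,hash)→3800, (A,merge)→5000, (D,merge)→5100, (A,hash)→5800, (A,nl)→60200, (D,nl)→60300; best=3800 via (D,hash)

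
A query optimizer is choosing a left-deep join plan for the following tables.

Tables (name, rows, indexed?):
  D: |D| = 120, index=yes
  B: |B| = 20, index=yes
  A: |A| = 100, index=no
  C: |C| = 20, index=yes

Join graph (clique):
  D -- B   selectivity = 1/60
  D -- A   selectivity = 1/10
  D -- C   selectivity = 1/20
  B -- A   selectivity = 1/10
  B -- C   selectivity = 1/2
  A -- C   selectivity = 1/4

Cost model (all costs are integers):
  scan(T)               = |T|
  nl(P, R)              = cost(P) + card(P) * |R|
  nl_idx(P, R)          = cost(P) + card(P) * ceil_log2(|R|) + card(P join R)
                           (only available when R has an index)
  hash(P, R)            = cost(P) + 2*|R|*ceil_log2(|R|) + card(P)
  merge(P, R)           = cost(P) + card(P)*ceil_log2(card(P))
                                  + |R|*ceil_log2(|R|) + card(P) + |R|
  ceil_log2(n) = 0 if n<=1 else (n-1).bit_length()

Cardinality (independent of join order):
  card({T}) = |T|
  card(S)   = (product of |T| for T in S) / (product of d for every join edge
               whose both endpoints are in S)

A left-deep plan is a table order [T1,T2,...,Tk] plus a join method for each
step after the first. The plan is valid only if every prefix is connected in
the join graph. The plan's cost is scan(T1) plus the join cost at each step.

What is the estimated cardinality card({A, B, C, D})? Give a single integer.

Tables in S: A(100), B(20), C(20), D(120)
Edges inside S: D-B(d=60), D-A(d=10), D-C(d=20), B-A(d=10), B-C(d=2), A-C(d=4)
numerator = 100 * 20 * 20 * 120 = 4800000
denominator = 60 * 10 * 20 * 10 * 2 * 4 = 960000
card(S) = 4800000 / 960000 = 5

5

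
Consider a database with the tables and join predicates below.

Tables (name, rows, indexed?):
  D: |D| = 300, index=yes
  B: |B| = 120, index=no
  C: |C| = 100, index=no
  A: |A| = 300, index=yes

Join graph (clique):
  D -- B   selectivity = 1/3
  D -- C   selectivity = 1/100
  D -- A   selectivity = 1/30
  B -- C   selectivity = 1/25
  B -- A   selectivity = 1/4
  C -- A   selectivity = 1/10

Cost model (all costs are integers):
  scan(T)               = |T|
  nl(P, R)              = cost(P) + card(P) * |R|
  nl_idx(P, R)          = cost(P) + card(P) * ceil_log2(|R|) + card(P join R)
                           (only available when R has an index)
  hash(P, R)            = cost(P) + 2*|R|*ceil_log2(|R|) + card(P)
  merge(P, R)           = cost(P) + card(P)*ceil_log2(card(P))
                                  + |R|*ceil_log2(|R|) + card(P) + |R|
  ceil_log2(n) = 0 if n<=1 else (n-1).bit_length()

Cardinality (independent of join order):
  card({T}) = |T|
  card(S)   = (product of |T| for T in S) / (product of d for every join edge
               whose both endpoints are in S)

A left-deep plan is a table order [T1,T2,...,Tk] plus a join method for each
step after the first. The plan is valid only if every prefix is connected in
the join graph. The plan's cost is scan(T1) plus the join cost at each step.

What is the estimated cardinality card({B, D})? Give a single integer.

Tables in S: B(120), D(300)
Edges inside S: D-B(d=3)
numerator = 120 * 300 = 36000
denominator = 3 = 3
card(S) = 36000 / 3 = 12000

12000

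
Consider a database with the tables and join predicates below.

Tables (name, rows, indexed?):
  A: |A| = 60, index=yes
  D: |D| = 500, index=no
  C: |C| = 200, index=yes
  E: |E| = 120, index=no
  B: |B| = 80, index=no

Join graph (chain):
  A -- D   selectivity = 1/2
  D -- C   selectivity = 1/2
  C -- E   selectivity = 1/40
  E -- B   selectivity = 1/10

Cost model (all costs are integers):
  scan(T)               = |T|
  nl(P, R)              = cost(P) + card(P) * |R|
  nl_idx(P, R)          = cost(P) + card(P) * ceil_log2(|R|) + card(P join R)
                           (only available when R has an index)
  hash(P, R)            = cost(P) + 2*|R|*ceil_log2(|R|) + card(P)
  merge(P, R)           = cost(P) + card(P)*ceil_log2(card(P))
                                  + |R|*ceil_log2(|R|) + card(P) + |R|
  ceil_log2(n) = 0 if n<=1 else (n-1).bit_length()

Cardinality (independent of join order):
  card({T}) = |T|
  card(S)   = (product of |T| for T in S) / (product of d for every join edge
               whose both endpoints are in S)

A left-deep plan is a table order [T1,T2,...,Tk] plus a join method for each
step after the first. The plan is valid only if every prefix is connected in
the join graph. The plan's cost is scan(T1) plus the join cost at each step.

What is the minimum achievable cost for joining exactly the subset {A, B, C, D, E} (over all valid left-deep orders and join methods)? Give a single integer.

1217920

Selinger DP over subsets of {A,B,C,D,E}:
  {A}: scan cost=60, card=60
  {D}: scan cost=500, card=500
  {C}: scan cost=200, card=200
  {E}: scan cost=120, card=120
  {B}: scan cost=80, card=80
  {AD}: card=15000; try (A,hash)→1720, (D,merge)→5480, (A,merge)→5920, (D,hash)→9120, (A,nl_idx)→18500, (D,nl)→30060 …(+1); best=1720 via (A,hash)
  {CD}: card=50000; try (C,hash)→4200, (D,merge)→7000, (C,merge)→7300, (D,hash)→9400, (C,nl_idx)→54500, (D,nl)→100200 …(+1); best=4200 via (C,hash)
  {CE}: card=600; try (C,nl_idx)→1680, (E,hash)→2080, (C,merge)→2880, (E,merge)→2960, (C,hash)→3440, (C,nl)→24120 …(+1); best=1680 via (C,nl_idx)
  {BE}: card=960; try (B,hash)→1360, (E,merge)→1680, (B,merge)→1720, (E,hash)→1840, (E,nl)→9680, (B,nl)→9720; best=1360 via (B,hash)
  {ACD}: card=1500000; try (C,hash)→19920, (A,hash)→54920, (C,merge)→228520, (A,merge)→854620, (C,nl_idx)→1621720, (A,nl_idx)→1804200 …(+2); best=19920 via (C,hash)
  {CDE}: card=150000; try (D,hash)→11280, (D,merge)→13280, (E,hash)→55880, (D,nl)→301680, (E,merge)→855160, (E,nl)→6004200; best=11280 via (D,hash)
  {BCE}: card=4800; try (B,hash)→3400, (C,hash)→5520, (B,merge)→8920, (C,merge)→13720, (C,nl_idx)→13840, (B,nl)→49680 …(+1); best=3400 via (B,hash)
  {ACDE}: card=4500000; try (A,hash)→162000, (E,hash)→1521600, (A,merge)→2861700, (A,nl_idx)→5411280, (A,nl)→9011280, (E,merge)→33020880 …(+1); best=162000 via (A,hash)
  {BCDE}: card=1200000; try (D,hash)→17200, (D,merge)→75600, (B,hash)→162400, (D,nl)→2403400, (B,merge)→2861920, (B,nl)→12011280; best=17200 via (D,hash)
  {ABCDE}: card=36000000; try (A,hash)→1217920, (B,hash)→4663120, (A,merge)→26417620, (A,nl_idx)→43217200, (A,nl)→72017200, (B,merge)→108162640 …(+1); best=1217920 via (A,hash)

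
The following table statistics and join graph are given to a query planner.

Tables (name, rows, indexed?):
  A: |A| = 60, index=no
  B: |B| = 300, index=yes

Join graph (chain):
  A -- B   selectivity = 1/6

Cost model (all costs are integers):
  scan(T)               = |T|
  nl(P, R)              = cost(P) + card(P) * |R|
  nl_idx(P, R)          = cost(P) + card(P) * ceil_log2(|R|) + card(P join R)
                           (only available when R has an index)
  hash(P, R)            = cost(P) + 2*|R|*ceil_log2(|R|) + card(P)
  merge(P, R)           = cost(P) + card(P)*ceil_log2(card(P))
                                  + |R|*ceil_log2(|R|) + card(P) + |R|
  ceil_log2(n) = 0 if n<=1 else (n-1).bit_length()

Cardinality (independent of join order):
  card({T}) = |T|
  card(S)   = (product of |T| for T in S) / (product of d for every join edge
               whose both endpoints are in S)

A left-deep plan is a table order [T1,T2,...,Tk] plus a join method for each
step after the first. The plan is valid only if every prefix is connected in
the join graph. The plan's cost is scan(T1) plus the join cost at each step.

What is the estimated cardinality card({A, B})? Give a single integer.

Tables in S: A(60), B(300)
Edges inside S: A-B(d=6)
numerator = 60 * 300 = 18000
denominator = 6 = 6
card(S) = 18000 / 6 = 3000

3000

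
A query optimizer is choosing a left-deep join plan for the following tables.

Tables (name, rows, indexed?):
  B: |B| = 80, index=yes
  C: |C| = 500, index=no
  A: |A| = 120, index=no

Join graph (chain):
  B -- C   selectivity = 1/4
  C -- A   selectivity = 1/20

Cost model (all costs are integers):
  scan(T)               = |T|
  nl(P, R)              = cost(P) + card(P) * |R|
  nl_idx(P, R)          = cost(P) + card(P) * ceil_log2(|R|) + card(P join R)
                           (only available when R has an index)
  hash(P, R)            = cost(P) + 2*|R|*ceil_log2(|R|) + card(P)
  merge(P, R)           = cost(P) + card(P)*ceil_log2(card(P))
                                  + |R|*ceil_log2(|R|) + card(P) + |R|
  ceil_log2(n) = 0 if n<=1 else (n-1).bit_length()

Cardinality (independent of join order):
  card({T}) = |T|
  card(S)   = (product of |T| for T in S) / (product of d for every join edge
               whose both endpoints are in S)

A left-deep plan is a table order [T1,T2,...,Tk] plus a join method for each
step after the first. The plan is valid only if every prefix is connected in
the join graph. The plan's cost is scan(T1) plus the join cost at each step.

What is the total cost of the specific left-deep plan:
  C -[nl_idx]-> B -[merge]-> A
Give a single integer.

step 1: scan C: cost=500, card=500
step 2: join B via nl_idx
    card(P join B) = 500*80/(4) = 10000
    cost = 500 + 500*7 + 10000 = 14000
step 3: join A via merge
    card(P join A) = 10000*120/(20) = 60000
    cost = 14000 + 10000*14 + 120*7 + 10000 + 120 = 164960

164960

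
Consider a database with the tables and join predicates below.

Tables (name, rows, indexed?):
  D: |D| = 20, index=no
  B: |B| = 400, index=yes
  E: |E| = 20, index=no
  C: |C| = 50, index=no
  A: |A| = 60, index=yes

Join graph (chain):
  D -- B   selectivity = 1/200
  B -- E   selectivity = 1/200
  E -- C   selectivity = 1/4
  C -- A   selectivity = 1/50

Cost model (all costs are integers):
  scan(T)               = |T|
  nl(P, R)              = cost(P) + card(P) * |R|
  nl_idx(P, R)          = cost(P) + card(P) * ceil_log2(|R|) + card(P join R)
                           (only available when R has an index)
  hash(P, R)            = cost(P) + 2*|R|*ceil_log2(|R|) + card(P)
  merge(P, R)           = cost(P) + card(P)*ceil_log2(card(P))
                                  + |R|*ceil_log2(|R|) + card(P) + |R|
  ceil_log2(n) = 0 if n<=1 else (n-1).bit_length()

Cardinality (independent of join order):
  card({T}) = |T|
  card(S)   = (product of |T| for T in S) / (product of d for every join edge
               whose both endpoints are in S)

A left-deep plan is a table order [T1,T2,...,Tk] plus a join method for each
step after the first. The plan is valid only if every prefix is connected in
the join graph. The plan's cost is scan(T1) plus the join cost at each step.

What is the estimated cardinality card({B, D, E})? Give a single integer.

Tables in S: B(400), D(20), E(20)
Edges inside S: D-B(d=200), B-E(d=200)
numerator = 400 * 20 * 20 = 160000
denominator = 200 * 200 = 40000
card(S) = 160000 / 40000 = 4

4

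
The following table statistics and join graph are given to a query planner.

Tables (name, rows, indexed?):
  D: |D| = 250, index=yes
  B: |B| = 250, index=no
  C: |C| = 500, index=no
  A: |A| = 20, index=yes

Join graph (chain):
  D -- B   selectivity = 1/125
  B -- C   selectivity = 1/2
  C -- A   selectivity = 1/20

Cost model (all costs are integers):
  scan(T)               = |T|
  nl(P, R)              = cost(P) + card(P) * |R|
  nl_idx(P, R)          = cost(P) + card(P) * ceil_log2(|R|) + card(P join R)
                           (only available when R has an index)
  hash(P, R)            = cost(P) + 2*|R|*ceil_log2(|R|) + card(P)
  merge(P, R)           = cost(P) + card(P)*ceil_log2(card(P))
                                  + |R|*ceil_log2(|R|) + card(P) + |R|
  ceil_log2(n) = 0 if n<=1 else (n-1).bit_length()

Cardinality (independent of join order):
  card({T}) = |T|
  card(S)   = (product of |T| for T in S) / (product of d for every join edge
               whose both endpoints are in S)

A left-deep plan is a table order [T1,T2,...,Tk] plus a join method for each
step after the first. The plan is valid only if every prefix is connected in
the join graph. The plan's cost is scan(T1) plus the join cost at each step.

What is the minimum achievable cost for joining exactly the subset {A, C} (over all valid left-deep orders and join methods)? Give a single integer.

Selinger DP over subsets of {A,C}:
  {C}: scan cost=500, card=500
  {A}: scan cost=20, card=20
  {AC}: card=500; try (A,hash)→1200, (A,nl_idx)→3500, (C,merge)→5140, (A,merge)→5620, (C,hash)→9040, (C,nl)→10020 …(+1); best=1200 via (A,hash)

1200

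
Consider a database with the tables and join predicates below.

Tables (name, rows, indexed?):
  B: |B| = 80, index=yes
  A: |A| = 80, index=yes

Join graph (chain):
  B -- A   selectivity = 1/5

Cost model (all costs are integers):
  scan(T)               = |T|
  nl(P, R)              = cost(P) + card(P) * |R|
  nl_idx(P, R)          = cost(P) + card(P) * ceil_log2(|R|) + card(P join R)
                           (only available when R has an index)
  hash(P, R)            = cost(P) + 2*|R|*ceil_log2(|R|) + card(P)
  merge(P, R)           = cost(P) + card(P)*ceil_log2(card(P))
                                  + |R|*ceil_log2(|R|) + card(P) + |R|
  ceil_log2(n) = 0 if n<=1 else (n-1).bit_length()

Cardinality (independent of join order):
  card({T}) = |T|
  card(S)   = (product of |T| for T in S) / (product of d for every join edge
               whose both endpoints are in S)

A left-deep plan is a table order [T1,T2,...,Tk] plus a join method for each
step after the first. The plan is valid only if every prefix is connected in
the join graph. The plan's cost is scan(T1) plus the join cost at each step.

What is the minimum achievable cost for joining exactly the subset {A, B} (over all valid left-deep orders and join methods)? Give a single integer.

1280

Selinger DP over subsets of {A,B}:
  {B}: scan cost=80, card=80
  {A}: scan cost=80, card=80
  {AB}: card=1280; try (B,hash)→1280, (A,hash)→1280, (B,merge)→1360, (A,merge)→1360, (B,nl_idx)→1920, (A,nl_idx)→1920 …(+2); best=1280 via (B,hash)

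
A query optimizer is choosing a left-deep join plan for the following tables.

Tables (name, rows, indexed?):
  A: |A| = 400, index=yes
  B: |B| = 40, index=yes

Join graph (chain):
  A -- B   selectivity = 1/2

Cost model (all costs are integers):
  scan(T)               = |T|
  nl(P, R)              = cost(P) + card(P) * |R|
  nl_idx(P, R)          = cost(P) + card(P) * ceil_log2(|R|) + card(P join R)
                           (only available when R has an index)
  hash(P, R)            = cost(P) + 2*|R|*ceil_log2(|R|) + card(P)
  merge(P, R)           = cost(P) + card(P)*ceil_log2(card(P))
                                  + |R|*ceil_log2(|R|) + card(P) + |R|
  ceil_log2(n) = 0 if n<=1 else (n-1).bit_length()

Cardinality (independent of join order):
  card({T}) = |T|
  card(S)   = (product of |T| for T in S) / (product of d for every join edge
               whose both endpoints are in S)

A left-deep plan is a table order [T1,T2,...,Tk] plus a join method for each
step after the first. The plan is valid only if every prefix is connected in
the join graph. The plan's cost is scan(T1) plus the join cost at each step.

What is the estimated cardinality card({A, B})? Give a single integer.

Tables in S: A(400), B(40)
Edges inside S: A-B(d=2)
numerator = 400 * 40 = 16000
denominator = 2 = 2
card(S) = 16000 / 2 = 8000

8000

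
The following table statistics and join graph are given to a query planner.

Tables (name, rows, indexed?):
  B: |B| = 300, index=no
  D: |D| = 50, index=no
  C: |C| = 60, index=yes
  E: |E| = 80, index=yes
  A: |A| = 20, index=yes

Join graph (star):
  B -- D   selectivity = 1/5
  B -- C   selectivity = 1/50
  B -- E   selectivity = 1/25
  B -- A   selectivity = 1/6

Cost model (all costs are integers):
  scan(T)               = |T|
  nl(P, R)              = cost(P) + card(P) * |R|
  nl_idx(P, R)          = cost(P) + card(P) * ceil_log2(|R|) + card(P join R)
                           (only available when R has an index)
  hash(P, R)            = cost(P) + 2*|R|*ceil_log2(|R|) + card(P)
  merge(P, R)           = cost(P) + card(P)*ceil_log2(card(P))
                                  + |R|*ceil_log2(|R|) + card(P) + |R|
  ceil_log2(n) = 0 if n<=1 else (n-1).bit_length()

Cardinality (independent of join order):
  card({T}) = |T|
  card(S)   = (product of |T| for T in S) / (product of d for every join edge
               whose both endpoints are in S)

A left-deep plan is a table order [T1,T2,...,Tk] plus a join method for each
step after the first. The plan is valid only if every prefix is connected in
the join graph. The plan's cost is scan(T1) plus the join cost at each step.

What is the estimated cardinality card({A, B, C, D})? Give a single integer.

Tables in S: A(20), B(300), C(60), D(50)
Edges inside S: B-D(d=5), B-C(d=50), B-A(d=6)
numerator = 20 * 300 * 60 * 50 = 18000000
denominator = 5 * 50 * 6 = 1500
card(S) = 18000000 / 1500 = 12000

12000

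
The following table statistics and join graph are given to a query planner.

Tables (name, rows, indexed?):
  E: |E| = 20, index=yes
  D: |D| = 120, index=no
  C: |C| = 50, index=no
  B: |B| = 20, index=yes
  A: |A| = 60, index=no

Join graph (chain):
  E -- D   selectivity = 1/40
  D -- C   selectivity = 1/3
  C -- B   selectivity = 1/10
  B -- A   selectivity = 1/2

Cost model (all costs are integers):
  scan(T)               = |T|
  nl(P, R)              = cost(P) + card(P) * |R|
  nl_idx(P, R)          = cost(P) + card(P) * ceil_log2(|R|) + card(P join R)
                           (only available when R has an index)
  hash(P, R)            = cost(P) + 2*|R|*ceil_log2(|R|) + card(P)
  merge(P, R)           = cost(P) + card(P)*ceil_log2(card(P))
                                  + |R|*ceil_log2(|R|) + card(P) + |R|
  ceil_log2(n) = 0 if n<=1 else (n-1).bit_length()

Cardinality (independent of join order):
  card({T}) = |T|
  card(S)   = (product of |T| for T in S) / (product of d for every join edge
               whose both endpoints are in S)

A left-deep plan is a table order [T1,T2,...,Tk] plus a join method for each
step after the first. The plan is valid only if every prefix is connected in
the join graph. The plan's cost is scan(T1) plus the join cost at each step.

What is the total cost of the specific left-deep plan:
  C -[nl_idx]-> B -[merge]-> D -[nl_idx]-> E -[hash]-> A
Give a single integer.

step 1: scan C: cost=50, card=50
step 2: join B via nl_idx
    card(P join B) = 50*20/(10) = 100
    cost = 50 + 50*5 + 100 = 400
step 3: join D via merge
    card(P join D) = 100*120/(3) = 4000
    cost = 400 + 100*7 + 120*7 + 100 + 120 = 2160
step 4: join E via nl_idx
    card(P join E) = 4000*20/(40) = 2000
    cost = 2160 + 4000*5 + 2000 = 24160
step 5: join A via hash
    card(P join A) = 2000*60/(2) = 60000
    cost = 24160 + 2*60*6 + 2000 = 26880

26880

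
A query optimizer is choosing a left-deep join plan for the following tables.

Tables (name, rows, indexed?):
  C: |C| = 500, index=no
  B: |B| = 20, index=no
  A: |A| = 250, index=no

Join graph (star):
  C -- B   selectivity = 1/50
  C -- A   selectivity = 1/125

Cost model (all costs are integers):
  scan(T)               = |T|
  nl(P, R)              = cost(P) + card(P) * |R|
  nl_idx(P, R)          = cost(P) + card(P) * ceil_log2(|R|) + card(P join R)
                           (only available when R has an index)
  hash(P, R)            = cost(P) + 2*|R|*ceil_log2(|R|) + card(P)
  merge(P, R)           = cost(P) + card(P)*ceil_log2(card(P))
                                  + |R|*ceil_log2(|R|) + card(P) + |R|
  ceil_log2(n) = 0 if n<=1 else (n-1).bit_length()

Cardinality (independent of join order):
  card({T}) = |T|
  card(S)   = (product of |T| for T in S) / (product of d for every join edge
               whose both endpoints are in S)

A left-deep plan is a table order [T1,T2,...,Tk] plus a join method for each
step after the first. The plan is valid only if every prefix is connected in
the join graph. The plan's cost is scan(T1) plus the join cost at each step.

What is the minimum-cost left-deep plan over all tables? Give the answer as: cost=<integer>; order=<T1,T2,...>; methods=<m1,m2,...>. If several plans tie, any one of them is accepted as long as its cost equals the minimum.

cost=5250; order=C,B,A; methods=hash,merge

Selinger DP (subsets sized 1..n):
  {C}: scan cost=500, card=500
  {B}: scan cost=20, card=20
  {A}: scan cost=250, card=250
  {BC}: card=200; try (B,hash)→1200, (C,merge)→5140, (B,merge)→5620, (C,hash)→9040, (C,nl)→10020, (B,nl)→10500; best=1200 via (B,hash)
  {AC}: card=1000; try (A,hash)→5000, (C,merge)→7500, (A,merge)→7750, (C,hash)→9500, (C,nl)→125250, (A,nl)→125500; best=5000 via (A,hash)
  {ABC}: card=400; try (A,merge)→5250, (A,hash)→5400, (B,hash)→6200, (B,merge)→16120, (B,nl)→25000, (A,nl)→51200; best=5250 via (A,merge)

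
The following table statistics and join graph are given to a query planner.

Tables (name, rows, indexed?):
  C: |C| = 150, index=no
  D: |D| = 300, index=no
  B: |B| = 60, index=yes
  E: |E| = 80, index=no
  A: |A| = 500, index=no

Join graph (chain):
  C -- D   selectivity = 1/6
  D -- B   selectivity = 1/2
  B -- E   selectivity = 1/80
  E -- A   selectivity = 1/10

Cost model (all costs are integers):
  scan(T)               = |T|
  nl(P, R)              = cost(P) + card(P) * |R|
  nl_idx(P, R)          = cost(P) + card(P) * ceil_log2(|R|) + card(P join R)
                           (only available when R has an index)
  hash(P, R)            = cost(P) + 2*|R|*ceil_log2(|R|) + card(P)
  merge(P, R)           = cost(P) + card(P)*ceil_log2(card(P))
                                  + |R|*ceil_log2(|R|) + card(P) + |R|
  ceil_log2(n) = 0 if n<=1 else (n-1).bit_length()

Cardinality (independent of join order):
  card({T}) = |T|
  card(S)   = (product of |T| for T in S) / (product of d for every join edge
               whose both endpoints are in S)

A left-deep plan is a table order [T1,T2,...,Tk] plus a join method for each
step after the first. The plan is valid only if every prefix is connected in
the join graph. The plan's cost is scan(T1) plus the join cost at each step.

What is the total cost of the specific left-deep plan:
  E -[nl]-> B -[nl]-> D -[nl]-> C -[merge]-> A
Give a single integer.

5652880

step 1: scan E: cost=80, card=80
step 2: join B via nl
    card(P join B) = 80*60/(80) = 60
    cost = 80 + 80*60 = 4880
step 3: join D via nl
    card(P join D) = 60*300/(2) = 9000
    cost = 4880 + 60*300 = 22880
step 4: join C via nl
    card(P join C) = 9000*150/(6) = 225000
    cost = 22880 + 9000*150 = 1372880
step 5: join A via merge
    card(P join A) = 225000*500/(10) = 11250000
    cost = 1372880 + 225000*18 + 500*9 + 225000 + 500 = 5652880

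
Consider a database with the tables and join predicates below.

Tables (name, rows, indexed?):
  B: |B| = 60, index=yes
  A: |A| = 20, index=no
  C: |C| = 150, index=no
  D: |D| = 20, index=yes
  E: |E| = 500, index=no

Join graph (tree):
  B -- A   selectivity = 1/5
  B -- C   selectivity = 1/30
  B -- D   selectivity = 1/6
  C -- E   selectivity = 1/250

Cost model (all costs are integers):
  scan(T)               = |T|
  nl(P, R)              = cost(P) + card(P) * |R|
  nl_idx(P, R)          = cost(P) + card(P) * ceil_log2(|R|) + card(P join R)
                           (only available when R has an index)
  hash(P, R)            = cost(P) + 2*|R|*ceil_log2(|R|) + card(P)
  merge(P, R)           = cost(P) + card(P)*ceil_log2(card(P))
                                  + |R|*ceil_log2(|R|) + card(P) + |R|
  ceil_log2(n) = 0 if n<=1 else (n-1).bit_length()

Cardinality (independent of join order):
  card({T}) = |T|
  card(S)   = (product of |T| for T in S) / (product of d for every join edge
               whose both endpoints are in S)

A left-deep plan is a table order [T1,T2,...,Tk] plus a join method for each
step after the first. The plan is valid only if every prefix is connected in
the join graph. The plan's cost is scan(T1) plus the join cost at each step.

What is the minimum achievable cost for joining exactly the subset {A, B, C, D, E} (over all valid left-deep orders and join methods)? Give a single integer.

7420

Selinger DP over subsets of {A,B,C,D,E}:
  {B}: scan cost=60, card=60
  {A}: scan cost=20, card=20
  {C}: scan cost=150, card=150
  {D}: scan cost=20, card=20
  {E}: scan cost=500, card=500
  {AB}: card=240; try (A,hash)→320, (B,nl_idx)→380, (B,merge)→560, (A,merge)→600, (B,hash)→760, (B,nl)→1220 …(+1); best=320 via (A,hash)
  {BC}: card=300; try (B,hash)→1020, (B,nl_idx)→1350, (C,merge)→1830, (B,merge)→1920, (C,hash)→2520, (C,nl)→9060 …(+1); best=1020 via (B,hash)
  {BD}: card=200; try (D,hash)→320, (B,nl_idx)→340, (D,nl_idx)→560, (B,merge)→560, (D,merge)→600, (B,hash)→760 …(+2); best=320 via (D,hash)
  {CE}: card=300; try (C,hash)→3400, (E,merge)→6500, (C,merge)→6850, (E,hash)→9300, (E,nl)→75150, (C,nl)→75500; best=3400 via (C,hash)
  {ABC}: card=1200; try (A,hash)→1520, (C,hash)→2960, (C,merge)→3830, (A,merge)→4140, (A,nl)→7020, (C,nl)→36320; best=1520 via (A,hash)
  {ABD}: card=800; try (A,hash)→720, (D,hash)→760, (A,merge)→2240, (D,nl_idx)→2320, (D,merge)→2600, (A,nl)→4320 …(+1); best=720 via (A,hash)
  {BCD}: card=1000; try (D,hash)→1520, (C,hash)→2920, (C,merge)→3470, (D,nl_idx)→3520, (D,merge)→4140, (D,nl)→7020 …(+1); best=1520 via (D,hash)
  {BCE}: card=600; try (B,hash)→4420, (B,nl_idx)→5800, (B,merge)→6820, (E,merge)→9020, (E,hash)→10320, (B,nl)→21400 …(+1); best=4420 via (B,hash)
  {ABCD}: card=4000; try (A,hash)→2720, (D,hash)→2920, (C,hash)→3920, (C,merge)→10870, (D,nl_idx)→11520, (A,merge)→12640 …(+4); best=2720 via (A,hash)
  {ABCE}: card=2400; try (A,hash)→5220, (A,merge)→11140, (E,hash)→11720, (A,nl)→16420, (E,merge)→20920, (E,nl)→601520; best=5220 via (A,hash)
  {BCDE}: card=2000; try (D,hash)→5220, (D,nl_idx)→9420, (D,merge)→11140, (E,hash)→11520, (D,nl)→16420, (E,merge)→17520 …(+1); best=5220 via (D,hash)
  {ABCDE}: card=8000; try (A,hash)→7420, (D,hash)→7820, (E,hash)→15720, (D,nl_idx)→25220, (A,merge)→29340, (D,merge)→36540 …(+4); best=7420 via (A,hash)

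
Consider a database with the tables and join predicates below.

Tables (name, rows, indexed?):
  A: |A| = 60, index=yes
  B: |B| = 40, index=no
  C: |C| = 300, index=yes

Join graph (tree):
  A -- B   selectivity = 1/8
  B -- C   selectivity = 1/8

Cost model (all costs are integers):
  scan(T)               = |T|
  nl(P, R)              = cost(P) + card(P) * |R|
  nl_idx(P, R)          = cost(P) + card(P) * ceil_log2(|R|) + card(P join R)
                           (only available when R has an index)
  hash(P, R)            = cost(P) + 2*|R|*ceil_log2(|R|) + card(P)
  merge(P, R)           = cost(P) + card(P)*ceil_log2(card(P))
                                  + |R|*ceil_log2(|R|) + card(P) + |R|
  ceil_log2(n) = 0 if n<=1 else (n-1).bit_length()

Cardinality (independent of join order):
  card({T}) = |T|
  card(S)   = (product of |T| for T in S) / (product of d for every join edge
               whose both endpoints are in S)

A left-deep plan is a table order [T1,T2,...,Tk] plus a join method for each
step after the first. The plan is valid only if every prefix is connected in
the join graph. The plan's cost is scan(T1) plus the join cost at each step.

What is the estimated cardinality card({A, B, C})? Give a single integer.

Tables in S: A(60), B(40), C(300)
Edges inside S: A-B(d=8), B-C(d=8)
numerator = 60 * 40 * 300 = 720000
denominator = 8 * 8 = 64
card(S) = 720000 / 64 = 11250

11250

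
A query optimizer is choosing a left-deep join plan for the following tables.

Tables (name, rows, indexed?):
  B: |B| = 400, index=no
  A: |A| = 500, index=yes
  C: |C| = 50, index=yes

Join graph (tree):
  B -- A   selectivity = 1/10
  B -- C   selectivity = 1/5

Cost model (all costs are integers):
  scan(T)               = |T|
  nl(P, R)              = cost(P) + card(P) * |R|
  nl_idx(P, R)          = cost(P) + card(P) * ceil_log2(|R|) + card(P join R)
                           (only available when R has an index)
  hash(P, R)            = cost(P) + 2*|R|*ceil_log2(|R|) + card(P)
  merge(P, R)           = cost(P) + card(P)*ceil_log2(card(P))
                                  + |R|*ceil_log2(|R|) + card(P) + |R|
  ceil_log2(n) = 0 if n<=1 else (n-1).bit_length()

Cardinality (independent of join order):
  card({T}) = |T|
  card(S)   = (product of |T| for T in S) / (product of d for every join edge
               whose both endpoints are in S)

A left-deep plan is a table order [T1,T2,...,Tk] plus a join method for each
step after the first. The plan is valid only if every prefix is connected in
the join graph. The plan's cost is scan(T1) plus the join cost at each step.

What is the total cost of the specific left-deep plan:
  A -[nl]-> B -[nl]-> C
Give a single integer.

1200500

step 1: scan A: cost=500, card=500
step 2: join B via nl
    card(P join B) = 500*400/(10) = 20000
    cost = 500 + 500*400 = 200500
step 3: join C via nl
    card(P join C) = 20000*50/(5) = 200000
    cost = 200500 + 20000*50 = 1200500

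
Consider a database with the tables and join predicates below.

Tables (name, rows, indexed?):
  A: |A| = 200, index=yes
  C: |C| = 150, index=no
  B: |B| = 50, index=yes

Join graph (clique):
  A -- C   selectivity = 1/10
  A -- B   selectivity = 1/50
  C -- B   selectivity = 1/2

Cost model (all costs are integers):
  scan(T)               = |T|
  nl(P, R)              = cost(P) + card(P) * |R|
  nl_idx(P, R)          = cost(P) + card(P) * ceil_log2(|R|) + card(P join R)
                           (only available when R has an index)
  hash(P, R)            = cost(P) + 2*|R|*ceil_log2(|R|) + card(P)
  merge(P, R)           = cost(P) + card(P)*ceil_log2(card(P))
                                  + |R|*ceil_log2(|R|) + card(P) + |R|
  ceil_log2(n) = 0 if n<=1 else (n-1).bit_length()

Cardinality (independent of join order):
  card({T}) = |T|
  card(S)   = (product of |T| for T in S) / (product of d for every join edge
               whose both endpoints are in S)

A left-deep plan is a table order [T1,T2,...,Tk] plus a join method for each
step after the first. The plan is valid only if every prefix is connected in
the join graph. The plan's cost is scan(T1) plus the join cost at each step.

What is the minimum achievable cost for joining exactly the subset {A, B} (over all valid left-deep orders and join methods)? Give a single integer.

Selinger DP over subsets of {A,B}:
  {A}: scan cost=200, card=200
  {B}: scan cost=50, card=50
  {AB}: card=200; try (A,nl_idx)→650, (B,hash)→1000, (B,nl_idx)→1600, (A,merge)→2200, (B,merge)→2350, (A,hash)→3300 …(+2); best=650 via (A,nl_idx)

650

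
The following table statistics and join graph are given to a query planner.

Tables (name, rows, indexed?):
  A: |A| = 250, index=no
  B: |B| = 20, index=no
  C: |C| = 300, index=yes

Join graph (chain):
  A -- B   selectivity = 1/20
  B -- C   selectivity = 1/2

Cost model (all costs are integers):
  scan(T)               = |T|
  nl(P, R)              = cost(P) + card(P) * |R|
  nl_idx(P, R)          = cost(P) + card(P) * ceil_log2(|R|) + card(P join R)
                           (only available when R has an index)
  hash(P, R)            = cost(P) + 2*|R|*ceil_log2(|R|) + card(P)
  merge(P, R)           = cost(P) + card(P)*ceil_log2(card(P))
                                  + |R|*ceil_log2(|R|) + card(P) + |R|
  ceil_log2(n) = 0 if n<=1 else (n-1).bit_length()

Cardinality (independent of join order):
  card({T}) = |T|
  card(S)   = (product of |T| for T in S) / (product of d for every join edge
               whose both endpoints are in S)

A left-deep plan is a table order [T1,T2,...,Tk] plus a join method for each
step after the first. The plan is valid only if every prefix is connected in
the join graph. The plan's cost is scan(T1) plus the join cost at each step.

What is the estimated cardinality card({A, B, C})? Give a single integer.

37500

Tables in S: A(250), B(20), C(300)
Edges inside S: A-B(d=20), B-C(d=2)
numerator = 250 * 20 * 300 = 1500000
denominator = 20 * 2 = 40
card(S) = 1500000 / 40 = 37500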